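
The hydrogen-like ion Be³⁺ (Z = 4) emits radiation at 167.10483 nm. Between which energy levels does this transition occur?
n = 13 → n = 5

First, find the photon energy from the wavelength (hc = 1239.84 eV·nm):
E = hc/λ = 1239.84 eV·nm / 167.10483 nm = 7.4195342 eV

The energy levels of Be³⁺ satisfy E_n = -13.6057 × 4² / n² eV, so an emission n_i → n_f releases
ΔE = 13.6057 × 4² × (1/n_f² − 1/n_i²) eV.

Setting ΔE equal to the photon energy:
1/n_f² − 1/n_i² = 7.4195342 / (13.6057 × 4²) = 0.034082839

Since 1/n_i² must be positive, we need 1/n_f² > 0.034082839, i.e. n_f ≤ 5. For each allowed n_f, solve n_i = (1/n_f² − 0.034082839)^(−1/2) and check whether it is a whole number:
  n_f = 1: 1/n_i² = 1.000000000 − 0.034082839 = 0.965917161 → n_i = 1.017  (not an integer) ✗
  n_f = 2: 1/n_i² = 0.250000000 − 0.034082839 = 0.215917161 → n_i = 2.152  (not an integer) ✗
  n_f = 3: 1/n_i² = 0.111111111 − 0.034082839 = 0.077028272 → n_i = 3.603  (not an integer) ✗
  n_f = 4: 1/n_i² = 0.062500000 − 0.034082839 = 0.028417161 → n_i = 5.932  (not an integer) ✗
  n_f = 5: 1/n_i² = 0.040000000 − 0.034082839 = 0.005917161 → n_i = 13.000  → integer, n_i = 13 ✓

Only n_f = 5 gives an integer upper level, n_i = 13.

The transition is from n = 13 to n = 5 (emission).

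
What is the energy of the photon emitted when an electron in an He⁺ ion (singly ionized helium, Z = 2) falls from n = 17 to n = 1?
54.2345 eV

The energy levels are E_n = -13.6057 Z² eV / n².

Energy at n = 17: E_17 = -13.6057 × 2² / 17² = -0.1883142 eV
Energy at n = 1: E_1 = -13.6057 × 2² / 1² = -54.4228000 eV

For emission (electron falling to lower state), the photon energy is:
E_photon = E_17 - E_1 = |-0.1883142 - (-54.4228000)|
E_photon = 54.2345 eV

This energy is carried away by the emitted photon.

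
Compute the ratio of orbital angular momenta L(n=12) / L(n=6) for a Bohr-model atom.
2.00

In the Bohr model, L_n = nℏ, so the ratio is purely the ratio of quantum numbers:

L_12/L_6 = 12ℏ / 6ℏ = 12/6 = 2.00

The angular momentum scales linearly with n.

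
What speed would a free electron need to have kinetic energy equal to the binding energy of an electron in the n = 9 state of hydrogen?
2.4308e+05 m/s (or 0.081082% of c)

The binding energy at n = 9 for hydrogen is:
E_9 = -13.6057/9² = -0.16797160 eV
|E_9| = 0.16797160 eV

Convert to Joules:
KE = 0.16797160 eV × (1.602177 × 10⁻¹⁹ J/eV) = 2.691202e-20 J

Using KE = ½mv²:
v = √(2·KE/m_e)
v = √(2 × 2.691202e-20 J / 9.10938 × 10⁻³¹ kg)
v = 2.4308e+05 m/s

This is approximately 0.081082% the speed of light.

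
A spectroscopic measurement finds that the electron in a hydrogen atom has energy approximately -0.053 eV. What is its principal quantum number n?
n = 16

The exact energy levels follow E_n = -13.6057 eV / n².

The measured value (-0.053 eV) is reported to only 2 significant figures, so we must test candidate n values and see which one matches to that precision.

Candidate energies:
  n = 14:  E = -13.6057/14² = -0.06942 eV
  n = 15:  E = -13.6057/15² = -0.06047 eV
  n = 16:  E = -13.6057/16² = -0.05315 eV  ← matches
  n = 17:  E = -13.6057/17² = -0.04708 eV
  n = 18:  E = -13.6057/18² = -0.04199 eV

Checking against the measurement of -0.053 eV (2 sig figs), only n = 16 agrees:
E_16 = -0.05315 eV, which rounds to -0.053 eV ✓

Therefore n = 16.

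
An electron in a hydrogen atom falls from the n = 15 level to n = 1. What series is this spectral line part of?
Lyman series

The spectral series in hydrogen are named based on the final (lower) energy level:
- Lyman series: n_final = 1 (ultraviolet)
- Balmer series: n_final = 2 (visible/near-UV)
- Paschen series: n_final = 3 (infrared)
- Brackett series: n_final = 4 (infrared)
- Pfund series: n_final = 5 (far infrared)

Since this transition ends at n = 1, it belongs to the Lyman series.

For reference, this 15 → 1 line has photon energy
ΔE = 13.6057 eV × (1/1² - 1/15²) = 13.5452 eV,
corresponding to wavelength λ = hc/ΔE = 1239.84 eV·nm / 13.5452 eV = 91.53 nm in the ultraviolet region.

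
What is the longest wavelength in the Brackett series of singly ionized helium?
1012.517 nm

The longest wavelength corresponds to the smallest energy transition in the series.
The Brackett series has all transitions ending at n_f = 4.

For He⁺ (Z = 2), the first line (α-line) is the jump from n = 5 to n = 4:
E_5 = -13.6057 × 2² / 5² = -2.17691200 eV
E_4 = -13.6057 × 2² / 4² = -3.40142500 eV
ΔE = E_5 - E_4 = 1.22451300 eV

λ = hc/E = 1239.84 eV·nm / 1.22451300 eV
λ = 1012.517 nm

This is the α-line of the Brackett series in He⁺.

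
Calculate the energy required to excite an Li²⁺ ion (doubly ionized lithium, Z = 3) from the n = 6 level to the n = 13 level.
2.67686 eV

The energy levels of a hydrogen-like atom are E_n = -13.6057 Z² eV / n².

Energy at n = 6: E_6 = -13.6057 × 3² / 6² = -3.40142500 eV
Energy at n = 13: E_13 = -13.6057 × 3² / 13² = -0.72456391 eV

The excitation energy is the difference:
ΔE = E_13 - E_6
ΔE = -0.72456391 - (-3.40142500)
ΔE = 2.67686 eV

Since this is positive, energy must be absorbed (photon absorption).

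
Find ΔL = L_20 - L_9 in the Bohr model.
1.16003e-33 J·s (or 11ℏ)

In the Bohr model, L_n = nℏ where ℏ = 1.0545718e-34 J·s.

L_20 = 20ℏ = 2.1091436e-33 J·s
L_9 = 9ℏ = 9.4911462e-34 J·s

ΔL = L_20 - L_9 = (20 - 9)ℏ = 11ℏ
ΔL = 11 × 1.0545718e-34 J·s = 1.16003e-33 J·s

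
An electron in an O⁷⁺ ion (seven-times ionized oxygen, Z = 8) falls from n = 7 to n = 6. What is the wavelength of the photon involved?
193.20573 nm

First, find the transition energy using E_n = -13.6057 Z² / n² eV:
E_7 = -13.6057 × 8² / 7² = -17.770710204 eV
E_6 = -13.6057 × 8² / 6² = -24.187911111 eV

Photon energy: |ΔE| = |E_6 - E_7| = 6.417200907 eV

Convert to wavelength using E = hc/λ with hc = 1239.84 eV·nm:
λ = hc/E = 1239.84 eV·nm / 6.417200907 eV
λ = 193.20573 nm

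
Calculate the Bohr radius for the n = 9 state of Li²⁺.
1.4288 nm (or 14.2878 Å)

The Bohr radius formula is:
r_n = n² a₀ / Z

where a₀ = 0.0529177 nm is the Bohr radius.

For Li²⁺ (Z = 3) at n = 9:
r_9 = 9² × 0.0529177 nm / 3
r_9 = 81 × 0.0529177 nm / 3
r_9 = 4.28633 nm / 3
r_9 = 1.4288 nm

The electron orbits at approximately 1.4288 nm from the nucleus.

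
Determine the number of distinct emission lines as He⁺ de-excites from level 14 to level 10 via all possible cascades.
10

The electron can occupy levels n = 10, 11, ..., 14 during de-excitation — that is m = 14 - 10 + 1 = 5 distinct levels.

The number of distinct spectral lines equals the number of ways to choose 2 of these m levels (each pair gives one possible emission transition):

Number of lines = m(m-1)/2 = 5×4/2 = 10

These correspond to all possible transitions between the 5 levels:
14 → 13, 14 → 12, 14 → 11, 14 → 10, 13 → 12, 13 → 11, 13 → 10, 12 → 11...

Each transition produces a photon with a unique energy (and thus wavelength). This count does not depend on Z.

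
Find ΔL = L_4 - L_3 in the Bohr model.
1.05e-34 J·s (or 1ℏ)

In the Bohr model, L_n = nℏ where ℏ = 1.0546e-34 J·s.

L_4 = 4ℏ = 4.2184e-34 J·s
L_3 = 3ℏ = 3.1638e-34 J·s

ΔL = L_4 - L_3 = (4 - 3)ℏ = 1ℏ
ΔL = 1 × 1.0546e-34 J·s = 1.05e-34 J·s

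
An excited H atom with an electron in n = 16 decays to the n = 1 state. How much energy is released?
13.553 eV

The energy levels are E_n = -13.6057 eV / n².

Energy at n = 16: E_16 = -13.6057 / 16² = -0.053147 eV
Energy at n = 1: E_1 = -13.6057 / 1² = -13.605700 eV

For emission (electron falling to lower state), the photon energy is:
E_photon = E_16 - E_1 = |-0.053147 - (-13.605700)|
E_photon = 13.553 eV

This energy is carried away by the emitted photon.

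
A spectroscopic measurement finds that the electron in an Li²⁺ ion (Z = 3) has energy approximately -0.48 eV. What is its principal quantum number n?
n = 16

The exact energy levels follow E_n = -13.6057 Z² / n² eV with Z = 3.

The measured value (-0.48 eV) is reported to only 2 significant figures, so we must test candidate n values and see which one matches to that precision.

Candidate energies:
  n = 14:  E = -13.6057 × 3² / 14² = -0.62475 eV
  n = 15:  E = -13.6057 × 3² / 15² = -0.54423 eV
  n = 16:  E = -13.6057 × 3² / 16² = -0.47833 eV  ← matches
  n = 17:  E = -13.6057 × 3² / 17² = -0.42371 eV
  n = 18:  E = -13.6057 × 3² / 18² = -0.37794 eV

Checking against the measurement of -0.48 eV (2 sig figs), only n = 16 agrees:
E_16 = -0.47833 eV, which rounds to -0.48 eV ✓

Therefore n = 16.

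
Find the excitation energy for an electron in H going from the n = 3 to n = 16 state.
1.458597 eV

The energy levels of a hydrogen-like atom are E_n = -13.6057 eV / n².

Energy at n = 3: E_3 = -13.6057 / 3² = -1.511744444 eV
Energy at n = 16: E_16 = -13.6057 / 16² = -0.053147266 eV

The excitation energy is the difference:
ΔE = E_16 - E_3
ΔE = -0.053147266 - (-1.511744444)
ΔE = 1.458597 eV

Since this is positive, energy must be absorbed (photon absorption).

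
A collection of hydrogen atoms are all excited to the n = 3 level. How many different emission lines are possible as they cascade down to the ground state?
3

The electron can occupy levels n = 1, 2, ..., 3 during de-excitation — that is m = 3 - 1 + 1 = 3 distinct levels.

The number of distinct spectral lines equals the number of ways to choose 2 of these m levels (each pair gives one possible emission transition):

Number of lines = m(m-1)/2 = 3×2/2 = 3

These correspond to all possible transitions between the 3 levels:
3 → 2, 3 → 1, 2 → 1

Each transition produces a photon with a unique energy (and thus wavelength). This count does not depend on Z.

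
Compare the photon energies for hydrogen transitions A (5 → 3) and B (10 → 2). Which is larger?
10 → 2

Calculate the energy for each transition:

Transition 5 → 3:
ΔE₁ = |E_3 - E_5| = |-13.6057/3² - (-13.6057/5²)|
ΔE₁ = |-1.511744444 - (-0.544228000)| = 0.967516 eV

Transition 10 → 2:
ΔE₂ = |E_2 - E_10| = |-13.6057/2² - (-13.6057/10²)|
ΔE₂ = |-3.401425000 - (-0.136057000)| = 3.265368 eV

Since 3.265368 eV > 0.967516 eV, the transition 10 → 2 emits the more energetic photon.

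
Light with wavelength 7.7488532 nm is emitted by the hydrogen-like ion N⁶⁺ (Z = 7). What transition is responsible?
n = 10 → n = 2

First, find the photon energy from the wavelength (hc = 1239.84 eV·nm):
E = hc/λ = 1239.84 eV·nm / 7.7488532 nm = 160.00303 eV

The energy levels of N⁶⁺ satisfy E_n = -13.6057 × 7² / n² eV, so an emission n_i → n_f releases
ΔE = 13.6057 × 7² × (1/n_f² − 1/n_i²) eV.

Setting ΔE equal to the photon energy:
1/n_f² − 1/n_i² = 160.00303 / (13.6057 × 7²) = 0.24000000

Since 1/n_i² must be positive, we need 1/n_f² > 0.24000000, i.e. n_f ≤ 2. For each allowed n_f, solve n_i = (1/n_f² − 0.24000000)^(−1/2) and check whether it is a whole number:
  n_f = 1: 1/n_i² = 1.00000000 − 0.24000000 = 0.76000000 → n_i = 1.147  (not an integer) ✗
  n_f = 2: 1/n_i² = 0.25000000 − 0.24000000 = 0.01000000 → n_i = 10.000  → integer, n_i = 10 ✓

Only n_f = 2 gives an integer upper level, n_i = 10.

The transition is from n = 10 to n = 2 (emission).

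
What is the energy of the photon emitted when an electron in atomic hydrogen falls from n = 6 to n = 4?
0.4724 eV

The energy levels are E_n = -13.6057 eV / n².

Energy at n = 6: E_6 = -13.6057 / 6² = -0.3779361 eV
Energy at n = 4: E_4 = -13.6057 / 4² = -0.8503563 eV

For emission (electron falling to lower state), the photon energy is:
E_photon = E_6 - E_4 = |-0.3779361 - (-0.8503563)|
E_photon = 0.4724 eV

This energy is carried away by the emitted photon.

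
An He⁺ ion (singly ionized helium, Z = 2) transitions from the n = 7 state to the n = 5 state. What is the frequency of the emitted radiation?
2.58e+14 Hz

First, find the transition energy:
E_7 = -13.6057 × 2² / 7² = -1.1106694 eV
E_5 = -13.6057 × 2² / 5² = -2.1769120 eV
|ΔE| = |E_5 - E_7| = 1.0662426 eV

Convert to Joules: E = 1.0662426 eV × (1.602177 × 10⁻¹⁹ J/eV) = 1.7083e-19 J

Using E = hf:
f = E/h = 1.7083e-19 J / (6.62607 × 10⁻³⁴ J·s)
f = 2.58e+14 Hz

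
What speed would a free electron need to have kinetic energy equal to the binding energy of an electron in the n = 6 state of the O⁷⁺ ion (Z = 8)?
2.91692e+06 m/s (or 0.972981% of c)

The binding energy at n = 6 for O⁷⁺ is:
E_6 = -13.6057 × 8²/6² = -24.18791111 eV
|E_6| = 24.18791111 eV

Convert to Joules:
KE = 24.18791111 eV × (1.602177 × 10⁻¹⁹ J/eV) = 3.8753315e-18 J

Using KE = ½mv²:
v = √(2·KE/m_e)
v = √(2 × 3.8753315e-18 J / 9.10938 × 10⁻³¹ kg)
v = 2.91692e+06 m/s

This is approximately 0.972981% the speed of light.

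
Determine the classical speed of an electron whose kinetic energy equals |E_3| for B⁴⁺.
3.646e+06 m/s (or 1.216227% of c)

The binding energy at n = 3 for B⁴⁺ is:
E_3 = -13.6057 × 5²/3² = -37.79361111 eV
|E_3| = 37.79361111 eV

Convert to Joules:
KE = 37.79361111 eV × (1.602177 × 10⁻¹⁹ J/eV) = 6.05521e-18 J

Using KE = ½mv²:
v = √(2·KE/m_e)
v = √(2 × 6.05521e-18 J / 9.10938 × 10⁻³¹ kg)
v = 3.646e+06 m/s

This is approximately 1.216227% the speed of light.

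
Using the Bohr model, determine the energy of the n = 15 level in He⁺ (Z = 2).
-0.2419 eV

For hydrogen-like ions, the energy levels scale with Z²:
E_n = -13.6057 Z² / n² eV

For He⁺ (Z = 2) at n = 15:
E_15 = -13.6057 × 2² / 15²
E_15 = -13.6057 × 4 / 225
E_15 = -54.4228 / 225
E_15 = -0.2419 eV

The energy is 4 times more negative than hydrogen at the same n due to the stronger nuclear charge.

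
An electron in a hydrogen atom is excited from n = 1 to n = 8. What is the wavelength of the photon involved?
92.5730 nm

First, find the transition energy using E_n = -13.6057 / n² eV:
E_1 = -13.6057 / 1² = -13.605700 eV
E_8 = -13.6057 / 8² = -0.212589 eV

Photon energy: |ΔE| = |E_8 - E_1| = 13.393111 eV

Convert to wavelength using E = hc/λ with hc = 1239.84 eV·nm:
λ = hc/E = 1239.84 eV·nm / 13.393111 eV
λ = 92.5730 nm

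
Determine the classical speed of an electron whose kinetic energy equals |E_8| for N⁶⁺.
1.91423e+06 m/s (or 0.64% of c)

The binding energy at n = 8 for N⁶⁺ is:
E_8 = -13.6057 × 7²/8² = -10.4168641 eV
|E_8| = 10.4168641 eV

Convert to Joules:
KE = 10.4168641 eV × (1.602177 × 10⁻¹⁹ J/eV) = 1.6689660e-18 J

Using KE = ½mv²:
v = √(2·KE/m_e)
v = √(2 × 1.6689660e-18 J / 9.10938 × 10⁻³¹ kg)
v = 1.91423e+06 m/s

This is approximately 0.64% the speed of light.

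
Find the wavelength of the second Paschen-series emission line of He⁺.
320.3666 nm

The lines of a series are numbered from the longest wavelength (smallest ΔE) outward; the second line is the transition from n = n_f + 2 to n_f.
The Paschen series has all transitions ending at n_f = 3.

For He⁺ (Z = 2), the second line (β-line) is the jump from n = 5 to n = 3:
E_5 = -13.6057 × 2² / 5² = -2.17691200 eV
E_3 = -13.6057 × 2² / 3² = -6.04697778 eV
ΔE = E_5 - E_3 = 3.87006578 eV

λ = hc/E = 1239.84 eV·nm / 3.87006578 eV
λ = 320.3666 nm

This is the β-line of the Paschen series in He⁺.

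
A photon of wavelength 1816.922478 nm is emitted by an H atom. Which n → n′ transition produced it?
n = 9 → n = 4

First, find the photon energy from the wavelength (hc = 1239.84 eV·nm):
E = hc/λ = 1239.84 eV·nm / 1816.922478 nm = 0.68238464 eV

The energy levels of hydrogen satisfy E_n = -13.6057 / n² eV, so an emission n_i → n_f releases
ΔE = 13.6057 × (1/n_f² − 1/n_i²) eV.

Setting ΔE equal to the photon energy:
1/n_f² − 1/n_i² = 0.68238464 / 13.6057 = 0.050154321

Since 1/n_i² must be positive, we need 1/n_f² > 0.050154321, i.e. n_f ≤ 4. For each allowed n_f, solve n_i = (1/n_f² − 0.050154321)^(−1/2) and check whether it is a whole number:
  n_f = 1: 1/n_i² = 1.000000000 − 0.050154321 = 0.949845679 → n_i = 1.026  (not an integer) ✗
  n_f = 2: 1/n_i² = 0.250000000 − 0.050154321 = 0.199845679 → n_i = 2.237  (not an integer) ✗
  n_f = 3: 1/n_i² = 0.111111111 − 0.050154321 = 0.060956790 → n_i = 4.050  (not an integer) ✗
  n_f = 4: 1/n_i² = 0.062500000 − 0.050154321 = 0.012345679 → n_i = 9.000  → integer, n_i = 9 ✓

Only n_f = 4 gives an integer upper level, n_i = 9.

The transition is from n = 9 to n = 4 (emission).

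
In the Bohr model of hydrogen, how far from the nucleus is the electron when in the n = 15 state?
11.9065 nm (or 119.0648 Å)

The Bohr radius formula is:
r_n = n² a₀ / Z

where a₀ = 0.0529177 nm is the Bohr radius.

For H (Z = 1) at n = 15:
r_15 = 15² × 0.0529177 nm / 1
r_15 = 225 × 0.0529177 nm / 1
r_15 = 11.90648 nm / 1
r_15 = 11.9065 nm

The electron orbits at approximately 11.9065 nm from the nucleus.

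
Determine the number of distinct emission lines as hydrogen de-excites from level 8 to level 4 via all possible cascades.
10

The electron can occupy levels n = 4, 5, ..., 8 during de-excitation — that is m = 8 - 4 + 1 = 5 distinct levels.

The number of distinct spectral lines equals the number of ways to choose 2 of these m levels (each pair gives one possible emission transition):

Number of lines = m(m-1)/2 = 5×4/2 = 10

These correspond to all possible transitions between the 5 levels:
8 → 7, 8 → 6, 8 → 5, 8 → 4, 7 → 6, 7 → 5, 7 → 4, 6 → 5...

Each transition produces a photon with a unique energy (and thus wavelength). This count does not depend on Z.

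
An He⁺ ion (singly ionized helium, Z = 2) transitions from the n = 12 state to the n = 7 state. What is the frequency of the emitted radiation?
1.77e+14 Hz

First, find the transition energy:
E_12 = -13.6057 × 2² / 12² = -0.3779361 eV
E_7 = -13.6057 × 2² / 7² = -1.1106694 eV
|ΔE| = |E_7 - E_12| = 0.7327333 eV

Convert to Joules: E = 0.7327333 eV × (1.602177 × 10⁻¹⁹ J/eV) = 1.1740e-19 J

Using E = hf:
f = E/h = 1.1740e-19 J / (6.62607 × 10⁻³⁴ J·s)
f = 1.77e+14 Hz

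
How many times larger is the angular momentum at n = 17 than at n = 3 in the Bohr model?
5.66667

In the Bohr model, L_n = nℏ, so the ratio is purely the ratio of quantum numbers:

L_17/L_3 = 17ℏ / 3ℏ = 17/3 = 5.66667

The angular momentum scales linearly with n.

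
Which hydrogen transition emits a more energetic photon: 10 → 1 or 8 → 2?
10 → 1

Calculate the energy for each transition:

Transition 10 → 1:
ΔE₁ = |E_1 - E_10| = |-13.6057/1² - (-13.6057/10²)|
ΔE₁ = |-13.605700000 - (-0.136057000)| = 13.469643 eV

Transition 8 → 2:
ΔE₂ = |E_2 - E_8| = |-13.6057/2² - (-13.6057/8²)|
ΔE₂ = |-3.401425000 - (-0.212589063)| = 3.188836 eV

Since 13.469643 eV > 3.188836 eV, the transition 10 → 1 emits the more energetic photon.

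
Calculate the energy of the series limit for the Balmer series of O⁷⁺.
217.69 eV

The series limit corresponds to the transition from n = ∞ to n = 2.
This is the highest energy (shortest wavelength) transition in the Balmer series.

E_∞ = 0 eV
E_2 = -13.6057 × 8² / 2² = -217.69 eV

Energy at series limit:
ΔE = E_∞ - E_2 = 0 - (-217.69) = 217.69 eV

This energy equals the ionization energy from the n = 2 state of O⁷⁺.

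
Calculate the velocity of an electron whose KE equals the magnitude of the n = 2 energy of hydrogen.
1.09385e+06 m/s (or 0.3649% of c)

The binding energy at n = 2 for hydrogen is:
E_2 = -13.6057/2² = -3.40142500 eV
|E_2| = 3.40142500 eV

Convert to Joules:
KE = 3.40142500 eV × (1.602177 × 10⁻¹⁹ J/eV) = 5.4496849e-19 J

Using KE = ½mv²:
v = √(2·KE/m_e)
v = √(2 × 5.4496849e-19 J / 9.10938 × 10⁻³¹ kg)
v = 1.09385e+06 m/s

This is approximately 0.3649% the speed of light.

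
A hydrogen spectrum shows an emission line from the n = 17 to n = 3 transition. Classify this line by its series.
Paschen series

The spectral series in hydrogen are named based on the final (lower) energy level:
- Lyman series: n_final = 1 (ultraviolet)
- Balmer series: n_final = 2 (visible/near-UV)
- Paschen series: n_final = 3 (infrared)
- Brackett series: n_final = 4 (infrared)
- Pfund series: n_final = 5 (far infrared)

Since this transition ends at n = 3, it belongs to the Paschen series.

For reference, this 17 → 3 line has photon energy
ΔE = 13.6057 eV × (1/3² - 1/17²) = 1.4646659 eV,
corresponding to wavelength λ = hc/ΔE = 1239.84 eV·nm / 1.4646659 eV = 846.500 nm in the infrared region.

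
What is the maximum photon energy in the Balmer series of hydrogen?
3.401 eV

The series limit corresponds to the transition from n = ∞ to n = 2.
This is the highest energy (shortest wavelength) transition in the Balmer series.

E_∞ = 0 eV
E_2 = -13.6057 / 2² = -3.401 eV

Energy at series limit:
ΔE = E_∞ - E_2 = 0 - (-3.401) = 3.401 eV

This energy equals the ionization energy from the n = 2 state of hydrogen.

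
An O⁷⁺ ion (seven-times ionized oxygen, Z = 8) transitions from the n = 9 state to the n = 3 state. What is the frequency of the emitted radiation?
2.0795e+16 Hz

First, find the transition energy:
E_9 = -13.6057 × 8² / 9² = -10.7501827 eV
E_3 = -13.6057 × 8² / 3² = -96.7516444 eV
|ΔE| = |E_3 - E_9| = 86.0014617 eV

Convert to Joules: E = 86.0014617 eV × (1.602177 × 10⁻¹⁹ J/eV) = 1.377896e-17 J

Using E = hf:
f = E/h = 1.377896e-17 J / (6.62607 × 10⁻³⁴ J·s)
f = 2.0795e+16 Hz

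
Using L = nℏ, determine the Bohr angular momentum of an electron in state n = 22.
2.3201e-33 J·s (or 22ℏ)

In the Bohr model, angular momentum is quantized:
L = nℏ

where ℏ = h/(2π) = 1.054572e-34 J·s

For n = 22:
L = 22 × 1.054572e-34 J·s
L = 2.3201e-33 J·s

This can also be written as L = 22ℏ.
The angular momentum is an integer multiple of the reduced Planck constant.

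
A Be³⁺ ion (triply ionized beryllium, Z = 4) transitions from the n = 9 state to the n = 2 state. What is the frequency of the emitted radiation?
1.25e+16 Hz

First, find the transition energy:
E_9 = -13.6057 × 4² / 9² = -2.68755 eV
E_2 = -13.6057 × 4² / 2² = -54.42280 eV
|ΔE| = |E_2 - E_9| = 51.73525 eV

Convert to Joules: E = 51.73525 eV × (1.602177 × 10⁻¹⁹ J/eV) = 8.2889e-18 J

Using E = hf:
f = E/h = 8.2889e-18 J / (6.62607 × 10⁻³⁴ J·s)
f = 1.25e+16 Hz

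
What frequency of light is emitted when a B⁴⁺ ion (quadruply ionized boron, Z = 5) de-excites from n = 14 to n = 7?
1.25887e+15 Hz

First, find the transition energy:
E_14 = -13.6057 × 5² / 14² = -1.73542092 eV
E_7 = -13.6057 × 5² / 7² = -6.94168367 eV
|ΔE| = |E_7 - E_14| = 5.20626275 eV

Convert to Joules: E = 5.20626275 eV × (1.602177 × 10⁻¹⁹ J/eV) = 8.3413544e-19 J

Using E = hf:
f = E/h = 8.3413544e-19 J / (6.62607 × 10⁻³⁴ J·s)
f = 1.25887e+15 Hz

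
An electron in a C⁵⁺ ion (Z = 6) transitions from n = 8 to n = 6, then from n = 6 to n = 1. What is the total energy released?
482.1520 eV

The energy levels of C⁵⁺ are E_n = -13.6057 × 6² / n² eV.

First transition (8 → 6):
ΔE₁ = |E_6 - E_8|
ΔE₁ = |-13.6057000000 - (-7.6532062500)| = 5.9524938 eV

Second transition (6 → 1):
ΔE₂ = |E_1 - E_6|
ΔE₂ = |-489.8052000000 - (-13.6057000000)| = 476.1995000 eV

Total energy released:
E_total = ΔE₁ + ΔE₂ = 5.9524938 + 476.1995000 = 482.1520 eV

Note: This equals the direct transition 8 → 1: 482.1520 eV ✓
Energy is conserved regardless of the path taken.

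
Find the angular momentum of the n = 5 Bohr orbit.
5.27286e-34 J·s (or 5ℏ)

In the Bohr model, angular momentum is quantized:
L = nℏ

where ℏ = h/(2π) = 1.0545718e-34 J·s

For n = 5:
L = 5 × 1.0545718e-34 J·s
L = 5.27286e-34 J·s

This can also be written as L = 5ℏ.
The angular momentum is an integer multiple of the reduced Planck constant.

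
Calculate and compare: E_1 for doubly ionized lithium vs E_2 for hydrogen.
Li²⁺ at n = 1 (E = -122.45130 eV)

Using E_n = -13.6057 Z² / n² eV:

Li²⁺ (Z = 3) at n = 1:
E = -13.6057 × 3² / 1² = -13.6057 × 9 / 1 = -122.45130000 eV

H (Z = 1) at n = 2:
E = -13.6057 × 1² / 2² = -13.6057 × 1 / 4 = -3.40142500 eV

Since -122.45130000 eV < -3.40142500 eV,
Li²⁺ at n = 1 is more tightly bound (requires more energy to ionize).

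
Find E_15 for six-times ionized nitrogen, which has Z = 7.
-2.9630 eV

For hydrogen-like ions, the energy levels scale with Z²:
E_n = -13.6057 Z² / n² eV

For N⁶⁺ (Z = 7) at n = 15:
E_15 = -13.6057 × 7² / 15²
E_15 = -13.6057 × 49 / 225
E_15 = -666.6793 / 225
E_15 = -2.9630 eV

The energy is 49 times more negative than hydrogen at the same n due to the stronger nuclear charge.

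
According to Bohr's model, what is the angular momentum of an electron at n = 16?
1.6873e-33 J·s (or 16ℏ)

In the Bohr model, angular momentum is quantized:
L = nℏ

where ℏ = h/(2π) = 1.054572e-34 J·s

For n = 16:
L = 16 × 1.054572e-34 J·s
L = 1.6873e-33 J·s

This can also be written as L = 16ℏ.
The angular momentum is an integer multiple of the reduced Planck constant.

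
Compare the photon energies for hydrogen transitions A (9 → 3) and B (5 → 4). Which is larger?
9 → 3

Calculate the energy for each transition:

Transition 9 → 3:
ΔE₁ = |E_3 - E_9| = |-13.6057/3² - (-13.6057/9²)|
ΔE₁ = |-1.511744444444 - (-0.167971604938)| = 1.343772840 eV

Transition 5 → 4:
ΔE₂ = |E_4 - E_5| = |-13.6057/4² - (-13.6057/5²)|
ΔE₂ = |-0.850356250000 - (-0.544228000000)| = 0.306128250 eV

Since 1.343772840 eV > 0.306128250 eV, the transition 9 → 3 emits the more energetic photon.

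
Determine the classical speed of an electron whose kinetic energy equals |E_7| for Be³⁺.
1.250e+06 m/s (or 0.416992% of c)

The binding energy at n = 7 for Be³⁺ is:
E_7 = -13.6057 × 4²/7² = -4.44267755 eV
|E_7| = 4.44267755 eV

Convert to Joules:
KE = 4.44267755 eV × (1.602177 × 10⁻¹⁹ J/eV) = 7.11796e-19 J

Using KE = ½mv²:
v = √(2·KE/m_e)
v = √(2 × 7.11796e-19 J / 9.10938 × 10⁻³¹ kg)
v = 1.250e+06 m/s

This is approximately 0.416992% the speed of light.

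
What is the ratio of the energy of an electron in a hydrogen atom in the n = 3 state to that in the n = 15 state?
25.000000

Using E_n = -13.6057 Z² / n² eV with Z = 1:

E_3 = -13.6057 / 3² = -13.6057 / 9 = -1.511744444444 eV
E_15 = -13.6057 / 15² = -13.6057 / 225 = -0.060469777778 eV

The ratio is:
E_3/E_15 = (-1.511744444444) / (-0.060469777778)
E_3/E_15 = (-13.6057/9) / (-13.6057/225)
E_3/E_15 = 225/9
E_3/E_15 = 25.000000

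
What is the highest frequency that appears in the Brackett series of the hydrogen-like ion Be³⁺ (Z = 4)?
3.28984e+15 Hz

The series limit corresponds to the transition from n = ∞ to n = 4.
This is the highest energy (shortest wavelength) transition in the Brackett series.

E_∞ = 0 eV
E_4 = -13.6057 × 4² / 4² = -13.6057000 eV

Energy at series limit:
ΔE = E_∞ - E_4 = 0 - (-13.6057000) = 13.6057000 eV
E = 13.6057000 eV × (1.602177 × 10⁻¹⁹ J/eV) = 2.1798740e-18 J
f = E/h = 2.1798740e-18 J / (6.62607 × 10⁻³⁴ J·s) = 3.28984e+15 Hz

This energy equals the ionization energy from the n = 4 state of Be³⁺.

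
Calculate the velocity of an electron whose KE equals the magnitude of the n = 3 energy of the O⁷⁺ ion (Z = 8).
5.8338e+06 m/s (or 1.95% of c)

The binding energy at n = 3 for O⁷⁺ is:
E_3 = -13.6057 × 8²/3² = -96.751644 eV
|E_3| = 96.751644 eV

Convert to Joules:
KE = 96.751644 eV × (1.602177 × 10⁻¹⁹ J/eV) = 1.550133e-17 J

Using KE = ½mv²:
v = √(2·KE/m_e)
v = √(2 × 1.550133e-17 J / 9.10938 × 10⁻³¹ kg)
v = 5.8338e+06 m/s

This is approximately 1.95% the speed of light.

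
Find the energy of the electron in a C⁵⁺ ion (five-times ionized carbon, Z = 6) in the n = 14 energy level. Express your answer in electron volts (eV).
-2.4990 eV

The energy levels of a hydrogen-like atom are given by:
E_n = -13.6057 Z² / n² eV  (with Z = 6 for C⁵⁺)

For n = 14:
E_14 = -13.6057 × 6² / 14²
E_14 = -13.6057 × 36 / 196
E_14 = -2.4990 eV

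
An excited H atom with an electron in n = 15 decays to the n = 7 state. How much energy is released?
0.2172 eV

The energy levels are E_n = -13.6057 eV / n².

Energy at n = 15: E_15 = -13.6057 / 15² = -0.0604698 eV
Energy at n = 7: E_7 = -13.6057 / 7² = -0.2776673 eV

For emission (electron falling to lower state), the photon energy is:
E_photon = E_15 - E_7 = |-0.0604698 - (-0.2776673)|
E_photon = 0.2172 eV

This energy is carried away by the emitted photon.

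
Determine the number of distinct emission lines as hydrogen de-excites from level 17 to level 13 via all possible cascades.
10

The electron can occupy levels n = 13, 14, ..., 17 during de-excitation — that is m = 17 - 13 + 1 = 5 distinct levels.

The number of distinct spectral lines equals the number of ways to choose 2 of these m levels (each pair gives one possible emission transition):

Number of lines = m(m-1)/2 = 5×4/2 = 10

These correspond to all possible transitions between the 5 levels:
17 → 16, 17 → 15, 17 → 14, 17 → 13, 16 → 15, 16 → 14, 16 → 13, 15 → 14...

Each transition produces a photon with a unique energy (and thus wavelength). This count does not depend on Z.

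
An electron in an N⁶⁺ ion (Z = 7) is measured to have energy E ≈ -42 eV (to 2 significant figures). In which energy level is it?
n = 4

The exact energy levels follow E_n = -13.6057 Z² / n² eV with Z = 7.

The measured value (-42 eV) is reported to only 2 significant figures, so we must test candidate n values and see which one matches to that precision.

Candidate energies:
  n = 2:  E = -13.6057 × 7² / 2² = -166.66983 eV
  n = 3:  E = -13.6057 × 7² / 3² = -74.07548 eV
  n = 4:  E = -13.6057 × 7² / 4² = -41.66746 eV  ← matches
  n = 5:  E = -13.6057 × 7² / 5² = -26.66717 eV
  n = 6:  E = -13.6057 × 7² / 6² = -18.51887 eV

Checking against the measurement of -42 eV (2 sig figs), only n = 4 agrees:
E_4 = -41.66746 eV, which rounds to -42 eV ✓

Therefore n = 4.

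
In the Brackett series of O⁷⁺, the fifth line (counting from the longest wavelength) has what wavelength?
28.3894 nm

The lines of a series are numbered from the longest wavelength (smallest ΔE) outward; the fifth line is the transition from n = n_f + 5 to n_f.
The Brackett series has all transitions ending at n_f = 4.

For O⁷⁺ (Z = 8), the fifth line (ε-line) is the jump from n = 9 to n = 4:
E_9 = -13.6057 × 8² / 9² = -10.750183 eV
E_4 = -13.6057 × 8² / 4² = -54.422800 eV
ΔE = E_9 - E_4 = 43.672617 eV

λ = hc/E = 1239.84 eV·nm / 43.672617 eV
λ = 28.3894 nm

This is the ε-line of the Brackett series in O⁷⁺.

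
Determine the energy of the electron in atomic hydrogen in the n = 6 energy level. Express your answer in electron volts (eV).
-0.38 eV

The energy levels of a hydrogen-like atom are given by:
E_n = -13.6057 eV / n²

For n = 6:
E_6 = -13.6057 eV / 6²
E_6 = -13.6057 eV / 36
E_6 = -0.38 eV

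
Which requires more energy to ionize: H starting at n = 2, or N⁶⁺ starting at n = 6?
N⁶⁺ at n = 6 (E = -18.51887 eV)

Using E_n = -13.6057 Z² / n² eV:

H (Z = 1) at n = 2:
E = -13.6057 × 1² / 2² = -13.6057 × 1 / 4 = -3.40142500 eV

N⁶⁺ (Z = 7) at n = 6:
E = -13.6057 × 7² / 6² = -13.6057 × 49 / 36 = -18.51886944 eV

Since -18.51886944 eV < -3.40142500 eV,
N⁶⁺ at n = 6 is more tightly bound (requires more energy to ionize).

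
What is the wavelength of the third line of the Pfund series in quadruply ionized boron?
149.540945 nm

The lines of a series are numbered from the longest wavelength (smallest ΔE) outward; the third line is the transition from n = n_f + 3 to n_f.
The Pfund series has all transitions ending at n_f = 5.

For B⁴⁺ (Z = 5), the third line (γ-line) is the jump from n = 8 to n = 5:
E_8 = -13.6057 × 5² / 8² = -5.3147265625 eV
E_5 = -13.6057 × 5² / 5² = -13.6057000000 eV
ΔE = E_8 - E_5 = 8.2909734375 eV

λ = hc/E = 1239.84 eV·nm / 8.2909734375 eV
λ = 149.540945 nm

This is the γ-line of the Pfund series in B⁴⁺.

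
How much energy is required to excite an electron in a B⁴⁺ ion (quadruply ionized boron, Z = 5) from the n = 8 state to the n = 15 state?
3.80 eV

The energy levels of a hydrogen-like atom are E_n = -13.6057 Z² eV / n².

Energy at n = 8: E_8 = -13.6057 × 5² / 8² = -5.31473 eV
Energy at n = 15: E_15 = -13.6057 × 5² / 15² = -1.51174 eV

The excitation energy is the difference:
ΔE = E_15 - E_8
ΔE = -1.51174 - (-5.31473)
ΔE = 3.80 eV

Since this is positive, energy must be absorbed (photon absorption).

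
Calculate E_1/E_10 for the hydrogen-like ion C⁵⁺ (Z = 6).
100.00000

Using E_n = -13.6057 Z² / n² eV with Z = 6:

E_1 = -13.6057 × 6² / 1² = -489.8052 / 1 = -489.80520000000 eV
E_10 = -13.6057 × 6² / 10² = -489.8052 / 100 = -4.89805200000 eV

The ratio is:
E_1/E_10 = (-489.80520000000) / (-4.89805200000)
E_1/E_10 = (-489.8052/1) / (-489.8052/100)
E_1/E_10 = 100/1
E_1/E_10 = 100.00000
(Note: the Z² factors cancel in the ratio.)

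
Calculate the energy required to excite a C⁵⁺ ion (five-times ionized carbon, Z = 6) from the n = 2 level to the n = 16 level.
120.53800 eV

The energy levels of a hydrogen-like atom are E_n = -13.6057 Z² eV / n².

Energy at n = 2: E_2 = -13.6057 × 6² / 2² = -122.45130000 eV
Energy at n = 16: E_16 = -13.6057 × 6² / 16² = -1.91330156 eV

The excitation energy is the difference:
ΔE = E_16 - E_2
ΔE = -1.91330156 - (-122.45130000)
ΔE = 120.53800 eV

Since this is positive, energy must be absorbed (photon absorption).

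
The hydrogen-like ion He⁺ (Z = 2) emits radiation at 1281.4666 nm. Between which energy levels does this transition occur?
n = 10 → n = 6

First, find the photon energy from the wavelength (hc = 1239.84 eV·nm):
E = hc/λ = 1239.84 eV·nm / 1281.4666 nm = 0.96751644 eV

The energy levels of He⁺ satisfy E_n = -13.6057 × 2² / n² eV, so an emission n_i → n_f releases
ΔE = 13.6057 × 2² × (1/n_f² − 1/n_i²) eV.

Setting ΔE equal to the photon energy:
1/n_f² − 1/n_i² = 0.96751644 / (13.6057 × 2²) = 0.017777778

Since 1/n_i² must be positive, we need 1/n_f² > 0.017777778, i.e. n_f ≤ 7. For each allowed n_f, solve n_i = (1/n_f² − 0.017777778)^(−1/2) and check whether it is a whole number:
  n_f = 1: 1/n_i² = 1.000000000 − 0.017777778 = 0.982222222 → n_i = 1.009  (not an integer) ✗
  n_f = 2: 1/n_i² = 0.250000000 − 0.017777778 = 0.232222222 → n_i = 2.075  (not an integer) ✗
  n_f = 3: 1/n_i² = 0.111111111 − 0.017777778 = 0.093333333 → n_i = 3.273  (not an integer) ✗
  n_f = 4: 1/n_i² = 0.062500000 − 0.017777778 = 0.044722222 → n_i = 4.729  (not an integer) ✗
  n_f = 5: 1/n_i² = 0.040000000 − 0.017777778 = 0.022222222 → n_i = 6.708  (not an integer) ✗
  n_f = 6: 1/n_i² = 0.027777778 − 0.017777778 = 0.010000000 → n_i = 10.000  → integer, n_i = 10 ✓
  n_f = 7: 1/n_i² = 0.020408163 − 0.017777778 = 0.002630385 → n_i = 19.498  (not an integer) ✗

Only n_f = 6 gives an integer upper level, n_i = 10.

The transition is from n = 10 to n = 6 (emission).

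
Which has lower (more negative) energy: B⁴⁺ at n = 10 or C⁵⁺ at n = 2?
C⁵⁺ at n = 2 (E = -122.451300 eV)

Using E_n = -13.6057 Z² / n² eV:

B⁴⁺ (Z = 5) at n = 10:
E = -13.6057 × 5² / 10² = -13.6057 × 25 / 100 = -3.401425000 eV

C⁵⁺ (Z = 6) at n = 2:
E = -13.6057 × 6² / 2² = -13.6057 × 36 / 4 = -122.451300000 eV

Since -122.451300000 eV < -3.401425000 eV,
C⁵⁺ at n = 2 is more tightly bound (requires more energy to ionize).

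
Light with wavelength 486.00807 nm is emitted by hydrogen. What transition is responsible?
n = 4 → n = 2

First, find the photon energy from the wavelength (hc = 1239.84 eV·nm):
E = hc/λ = 1239.84 eV·nm / 486.00807 nm = 2.5510688 eV

The energy levels of hydrogen satisfy E_n = -13.6057 / n² eV, so an emission n_i → n_f releases
ΔE = 13.6057 × (1/n_f² − 1/n_i²) eV.

Setting ΔE equal to the photon energy:
1/n_f² − 1/n_i² = 2.5510688 / 13.6057 = 0.18750000

Since 1/n_i² must be positive, we need 1/n_f² > 0.18750000, i.e. n_f ≤ 2. For each allowed n_f, solve n_i = (1/n_f² − 0.18750000)^(−1/2) and check whether it is a whole number:
  n_f = 1: 1/n_i² = 1.00000000 − 0.18750000 = 0.81250000 → n_i = 1.109  (not an integer) ✗
  n_f = 2: 1/n_i² = 0.25000000 − 0.18750000 = 0.06250000 → n_i = 4.000  → integer, n_i = 4 ✓

Only n_f = 2 gives an integer upper level, n_i = 4.

The transition is from n = 4 to n = 2 (emission).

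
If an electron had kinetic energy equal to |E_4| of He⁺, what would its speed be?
1.09385e+06 m/s (or 0.3649% of c)

The binding energy at n = 4 for He⁺ is:
E_4 = -13.6057 × 2²/4² = -3.40142500 eV
|E_4| = 3.40142500 eV

Convert to Joules:
KE = 3.40142500 eV × (1.602177 × 10⁻¹⁹ J/eV) = 5.4496849e-19 J

Using KE = ½mv²:
v = √(2·KE/m_e)
v = √(2 × 5.4496849e-19 J / 9.10938 × 10⁻³¹ kg)
v = 1.09385e+06 m/s

This is approximately 0.3649% the speed of light.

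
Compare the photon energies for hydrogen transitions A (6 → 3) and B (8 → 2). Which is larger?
8 → 2

Calculate the energy for each transition:

Transition 6 → 3:
ΔE₁ = |E_3 - E_6| = |-13.6057/3² - (-13.6057/6²)|
ΔE₁ = |-1.51174444 - (-0.37793611)| = 1.13381 eV

Transition 8 → 2:
ΔE₂ = |E_2 - E_8| = |-13.6057/2² - (-13.6057/8²)|
ΔE₂ = |-3.40142500 - (-0.21258906)| = 3.18884 eV

Since 3.18884 eV > 1.13381 eV, the transition 8 → 2 emits the more energetic photon.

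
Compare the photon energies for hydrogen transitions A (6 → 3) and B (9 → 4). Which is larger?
6 → 3

Calculate the energy for each transition:

Transition 6 → 3:
ΔE₁ = |E_3 - E_6| = |-13.6057/3² - (-13.6057/6²)|
ΔE₁ = |-1.5117444444 - (-0.3779361111)| = 1.1338083 eV

Transition 9 → 4:
ΔE₂ = |E_4 - E_9| = |-13.6057/4² - (-13.6057/9²)|
ΔE₂ = |-0.8503562500 - (-0.1679716049)| = 0.6823846 eV

Since 1.1338083 eV > 0.6823846 eV, the transition 6 → 3 emits the more energetic photon.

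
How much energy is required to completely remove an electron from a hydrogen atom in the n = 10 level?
0.13606 eV

The ionization energy is the energy needed to remove the electron completely (n → ∞).

For hydrogen, E_n = -13.6057 eV / n².

At n = 10: E_10 = -13.6057 / 10² = -0.13605700 eV
At n = ∞: E_∞ = 0 eV

Ionization energy = E_∞ - E_10 = 0 - (-0.13605700) = 0.13605700 eV
Ionization energy ≈ 0.13606 eV

This is also called the binding energy of the electron in state n = 10.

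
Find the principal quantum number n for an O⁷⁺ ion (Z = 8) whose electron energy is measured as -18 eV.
n = 7

The exact energy levels follow E_n = -13.6057 Z² / n² eV with Z = 8.

The measured value (-18 eV) is reported to only 2 significant figures, so we must test candidate n values and see which one matches to that precision.

Candidate energies:
  n = 5:  E = -13.6057 × 8² / 5² = -34.83059 eV
  n = 6:  E = -13.6057 × 8² / 6² = -24.18791 eV
  n = 7:  E = -13.6057 × 8² / 7² = -17.77071 eV  ← matches
  n = 8:  E = -13.6057 × 8² / 8² = -13.60570 eV
  n = 9:  E = -13.6057 × 8² / 9² = -10.75018 eV

Checking against the measurement of -18 eV (2 sig figs), only n = 7 agrees:
E_7 = -17.77071 eV, which rounds to -18 eV ✓

Therefore n = 7.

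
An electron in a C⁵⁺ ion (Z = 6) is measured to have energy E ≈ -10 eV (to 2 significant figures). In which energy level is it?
n = 7

The exact energy levels follow E_n = -13.6057 Z² / n² eV with Z = 6.

The measured value (-10 eV) is reported to only 2 significant figures, so we must test candidate n values and see which one matches to that precision.

Candidate energies:
  n = 5:  E = -13.6057 × 6² / 5² = -19.59221 eV
  n = 6:  E = -13.6057 × 6² / 6² = -13.60570 eV
  n = 7:  E = -13.6057 × 6² / 7² = -9.99602 eV  ← matches
  n = 8:  E = -13.6057 × 6² / 8² = -7.65321 eV
  n = 9:  E = -13.6057 × 6² / 9² = -6.04698 eV

Checking against the measurement of -10 eV (2 sig figs), only n = 7 agrees:
E_7 = -9.99602 eV, which rounds to -10 eV ✓

Therefore n = 7.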